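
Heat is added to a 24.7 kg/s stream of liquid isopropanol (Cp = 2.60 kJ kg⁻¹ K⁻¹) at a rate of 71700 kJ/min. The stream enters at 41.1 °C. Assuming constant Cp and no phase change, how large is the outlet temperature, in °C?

Q = 71700 kJ/min = 1195 kJ/s
ΔT = Q/(ṁ·Cp) = 1195/(24.7×2.60) = 18.608 K
T_out = 41.1 + 18.608 = 59.708 °C

T_out = 59.7 °C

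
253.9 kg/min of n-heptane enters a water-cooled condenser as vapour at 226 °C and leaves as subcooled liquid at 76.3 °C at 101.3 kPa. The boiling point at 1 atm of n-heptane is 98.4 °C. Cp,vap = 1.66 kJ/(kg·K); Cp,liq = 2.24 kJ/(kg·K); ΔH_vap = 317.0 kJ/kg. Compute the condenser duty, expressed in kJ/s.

vapour 226→98.4 °C: -211.82 kJ/kg
condensation at 98.4 °C: -317 kJ/kg
liquid 98.4→76.3 °C: -49.504 kJ/kg
Δh = -211.82 + -317 + -49.504 = -578.32 kJ/kg
Q = ṁ·Δh = 253.9 kg/min × -578.32 kJ/kg = -146840 kJ/min
|Q| = 2447.3 kW

Q_c = 2450 kJ/s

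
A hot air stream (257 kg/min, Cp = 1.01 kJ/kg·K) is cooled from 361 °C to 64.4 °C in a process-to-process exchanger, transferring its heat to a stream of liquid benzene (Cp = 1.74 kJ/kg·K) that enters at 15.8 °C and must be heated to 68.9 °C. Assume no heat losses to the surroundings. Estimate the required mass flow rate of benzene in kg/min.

ṁ_c = 833 kg/min

Heat released by hot stream: Q = 257 × 1.01 × (361 − 64.4) = 76988 kJ/min
Energy balance on cold side (adiabatic exchanger): Q = ṁ_c·Cp_c·(T_c,out − T_c,in)
ṁ_c = 76988 / [1.74 × (68.9 − 15.8)] = 833.26 kg/min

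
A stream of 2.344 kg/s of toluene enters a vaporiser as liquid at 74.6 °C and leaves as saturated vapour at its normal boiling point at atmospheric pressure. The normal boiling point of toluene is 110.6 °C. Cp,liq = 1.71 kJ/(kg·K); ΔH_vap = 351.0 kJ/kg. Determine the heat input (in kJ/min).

liquid 74.6→110.6 °C: 61.56 kJ/kg
vaporisation at 110.6 °C: 351 kJ/kg
Δh = 61.56 + 351 = 412.56 kJ/kg
Q = ṁ·Δh = 2.344 kg/s × 412.56 kJ/kg = 967.04 kJ/s
|Q| = 967.04 kW = 58022 kJ/min

Q = 58000 kJ/min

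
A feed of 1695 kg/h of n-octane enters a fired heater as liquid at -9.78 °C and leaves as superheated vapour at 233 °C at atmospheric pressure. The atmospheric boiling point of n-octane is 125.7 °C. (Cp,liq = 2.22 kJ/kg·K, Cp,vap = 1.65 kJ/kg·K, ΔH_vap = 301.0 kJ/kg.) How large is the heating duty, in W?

liquid -9.78→125.7 °C: 300.77 kJ/kg
vaporisation at 125.7 °C: 301 kJ/kg
vapour 125.7→233 °C: 177.04 kJ/kg
Δh = 300.77 + 301 + 177.04 = 778.81 kJ/kg
Q = ṁ·Δh = 1695 kg/h × 778.81 kJ/kg = 1.3201e+06 kJ/h
|Q| = 366.69 kW = 366690 W

Q = 367000 W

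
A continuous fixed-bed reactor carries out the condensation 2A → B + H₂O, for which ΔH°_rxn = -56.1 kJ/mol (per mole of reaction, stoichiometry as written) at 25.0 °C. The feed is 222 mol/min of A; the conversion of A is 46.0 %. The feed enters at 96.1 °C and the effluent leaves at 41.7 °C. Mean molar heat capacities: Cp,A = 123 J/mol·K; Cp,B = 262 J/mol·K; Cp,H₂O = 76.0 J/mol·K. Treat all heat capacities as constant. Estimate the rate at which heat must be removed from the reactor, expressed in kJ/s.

Extent of reaction ξ = 0.460 × 222 / 2 = 51.06 mol/min
Reaction term: ξ·ΔH°_rxn = 51.06 × -56.1 = -2864.5 kJ/min
Sensible, feed 96.1→25 °C: -1941.5 kJ/min
Outlet flows (mol/min): A 119.88, B 51.06, H₂O 51.06
Sensible, products 25→41.7 °C: 534.46 kJ/min
Q = ΔH = -4271.5 kJ/min = -71.191 kW
Heat removed = 71.191 kJ/s

Q_out = 71.2 kJ/s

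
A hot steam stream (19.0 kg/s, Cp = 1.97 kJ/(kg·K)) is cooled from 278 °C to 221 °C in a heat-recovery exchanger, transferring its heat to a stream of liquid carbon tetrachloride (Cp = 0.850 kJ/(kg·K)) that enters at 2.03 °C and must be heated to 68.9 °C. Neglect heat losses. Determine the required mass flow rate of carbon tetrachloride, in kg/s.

ṁ_c = 37.5 kg/s

Heat released by hot stream: Q = 19.0 × 1.97 × (278 − 221) = 2133.5 kJ/s
Energy balance on cold side (adiabatic exchanger): Q = ṁ_c·Cp_c·(T_c,out − T_c,in)
ṁ_c = 2133.5 / [0.850 × (68.9 − 2.03)] = 37.536 kg/s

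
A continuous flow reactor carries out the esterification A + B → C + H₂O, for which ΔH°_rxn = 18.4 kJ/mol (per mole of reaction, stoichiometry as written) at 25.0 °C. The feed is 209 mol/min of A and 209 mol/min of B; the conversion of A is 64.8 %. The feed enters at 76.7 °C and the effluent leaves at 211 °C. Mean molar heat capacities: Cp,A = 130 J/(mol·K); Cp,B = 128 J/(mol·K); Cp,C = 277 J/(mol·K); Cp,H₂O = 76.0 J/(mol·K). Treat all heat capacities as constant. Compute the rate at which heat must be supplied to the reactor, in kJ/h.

Q_in = 728000 kJ/h

Extent of reaction ξ = 0.648 × 209 = 135.43 mol/min
Reaction term: ξ·ΔH°_rxn = 135.43 × 18.4 = 2491.9 kJ/min
Sensible, feed 76.7→25 °C: -2787.8 kJ/min
Outlet flows (mol/min): A 73.568, B 73.568, C 135.43, H₂O 135.43
Sensible, products 25→211 °C: 12423 kJ/min
Q = ΔH = 12127 kJ/min = 202.11 kW
Heat supplied = 727610 kJ/h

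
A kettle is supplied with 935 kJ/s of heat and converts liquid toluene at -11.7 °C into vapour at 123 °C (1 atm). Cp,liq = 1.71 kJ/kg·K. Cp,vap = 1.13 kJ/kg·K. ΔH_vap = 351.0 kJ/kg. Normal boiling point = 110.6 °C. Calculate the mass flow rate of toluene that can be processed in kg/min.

ṁ = 97.7 kg/min

Δh = 1.71×(110.6−-11.7) + 351.0 + 1.13×(123−110.6) = 574.15 kJ/kg
Q = 935 kJ/s = 935 kJ/s = 56100 kJ/min
ṁ = Q/Δh = 56100 / 574.15 = 97.711 kg/min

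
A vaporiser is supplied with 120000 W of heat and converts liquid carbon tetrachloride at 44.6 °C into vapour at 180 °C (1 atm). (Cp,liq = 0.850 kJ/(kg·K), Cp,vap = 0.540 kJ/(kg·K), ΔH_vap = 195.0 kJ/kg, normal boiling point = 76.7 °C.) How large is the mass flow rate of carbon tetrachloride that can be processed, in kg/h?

Δh = 0.850×(76.7−44.6) + 195.0 + 0.540×(180−76.7) = 278.07 kJ/kg
Q = 120000 W = 120 kJ/s = 432000 kJ/h
ṁ = Q/Δh = 432000 / 278.07 = 1553.6 kg/h

ṁ = 1550 kg/h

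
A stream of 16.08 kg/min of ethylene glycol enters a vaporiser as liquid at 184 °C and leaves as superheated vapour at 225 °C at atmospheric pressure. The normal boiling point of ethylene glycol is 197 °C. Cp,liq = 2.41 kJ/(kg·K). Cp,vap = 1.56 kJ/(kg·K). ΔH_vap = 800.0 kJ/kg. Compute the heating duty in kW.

liquid 184→197 °C: 31.33 kJ/kg
vaporisation at 197 °C: 800 kJ/kg
vapour 197→225 °C: 43.68 kJ/kg
Δh = 31.33 + 800 + 43.68 = 875.01 kJ/kg
Q = ṁ·Δh = 16.08 kg/min × 875.01 kJ/kg = 14070 kJ/min
|Q| = 234.5 kW

Q = 235 kW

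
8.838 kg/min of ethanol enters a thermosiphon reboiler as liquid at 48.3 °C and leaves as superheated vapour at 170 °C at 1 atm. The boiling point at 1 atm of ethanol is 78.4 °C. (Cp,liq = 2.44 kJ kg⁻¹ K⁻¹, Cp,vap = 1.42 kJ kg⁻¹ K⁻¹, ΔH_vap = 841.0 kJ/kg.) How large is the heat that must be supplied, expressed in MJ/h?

Q = 554 MJ/h

liquid 48.3→78.4 °C: 73.444 kJ/kg
vaporisation at 78.4 °C: 841 kJ/kg
vapour 78.4→170 °C: 130.07 kJ/kg
Δh = 73.444 + 841 + 130.07 = 1044.5 kJ/kg
Q = ṁ·Δh = 8.838 kg/min × 1044.5 kJ/kg = 9231.4 kJ/min
|Q| = 153.86 kW = 553.89 MJ/h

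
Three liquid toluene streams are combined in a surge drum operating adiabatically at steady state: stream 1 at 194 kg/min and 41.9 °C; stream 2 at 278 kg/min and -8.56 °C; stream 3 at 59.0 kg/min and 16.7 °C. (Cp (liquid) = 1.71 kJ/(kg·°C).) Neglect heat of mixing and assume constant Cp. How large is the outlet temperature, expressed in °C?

T_out = 12.7 °C

Adiabatic, steady state ⇒ Σ ṁᵢCp,ᵢ(T_out − Tᵢ) = 0
Σ ṁᵢCp,ᵢTᵢ = 194×1.71×41.9 + 278×1.71×-8.56 + 59.0×1.71×16.7 = 11516
Σ ṁᵢCp,ᵢ = 194×1.71 + 278×1.71 + 59.0×1.71 = 908.01
T_out = 11516 / 908.01 = 12.682 °C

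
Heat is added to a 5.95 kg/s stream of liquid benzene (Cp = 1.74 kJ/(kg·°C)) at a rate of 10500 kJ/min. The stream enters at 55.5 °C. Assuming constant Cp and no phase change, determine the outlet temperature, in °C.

T_out = 72.4 °C

Q = 10500 kJ/min = 175 kJ/s
ΔT = Q/(ṁ·Cp) = 175/(5.95×1.74) = 16.903 K
T_out = 55.5 + 16.903 = 72.403 °C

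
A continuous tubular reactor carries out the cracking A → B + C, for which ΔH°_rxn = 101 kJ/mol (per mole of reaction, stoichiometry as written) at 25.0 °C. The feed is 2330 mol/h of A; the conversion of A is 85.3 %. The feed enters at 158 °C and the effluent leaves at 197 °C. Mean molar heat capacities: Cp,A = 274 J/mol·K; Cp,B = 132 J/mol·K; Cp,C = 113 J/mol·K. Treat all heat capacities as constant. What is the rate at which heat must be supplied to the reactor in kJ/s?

Q_in = 59.9 kJ/s

Extent of reaction ξ = 0.853 × 2330 = 1987.5 mol/h
Reaction term: ξ·ΔH°_rxn = 1987.5 × 101 = 200740 kJ/h
Sensible, feed 158→25 °C: -84910 kJ/h
Outlet flows (mol/h): A 342.51, B 1987.5, C 1987.5
Sensible, products 25→197 °C: 99895 kJ/h
Q = ΔH = 215720 kJ/h = 59.923 kW
Heat supplied = 59.923 kJ/s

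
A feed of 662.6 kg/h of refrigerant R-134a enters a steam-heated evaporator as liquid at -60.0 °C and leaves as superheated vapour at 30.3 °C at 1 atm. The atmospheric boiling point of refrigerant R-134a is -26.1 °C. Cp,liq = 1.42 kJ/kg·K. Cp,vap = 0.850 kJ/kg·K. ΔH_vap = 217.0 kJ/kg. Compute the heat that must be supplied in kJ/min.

Q = 3460 kJ/min

liquid -60.0→-26.1 °C: 48.138 kJ/kg
vaporisation at -26.1 °C: 217 kJ/kg
vapour -26.1→30.3 °C: 47.94 kJ/kg
Δh = 48.138 + 217 + 47.94 = 313.08 kJ/kg
Q = ṁ·Δh = 662.6 kg/h × 313.08 kJ/kg = 207450 kJ/h
|Q| = 57.624 kW = 3457.4 kJ/min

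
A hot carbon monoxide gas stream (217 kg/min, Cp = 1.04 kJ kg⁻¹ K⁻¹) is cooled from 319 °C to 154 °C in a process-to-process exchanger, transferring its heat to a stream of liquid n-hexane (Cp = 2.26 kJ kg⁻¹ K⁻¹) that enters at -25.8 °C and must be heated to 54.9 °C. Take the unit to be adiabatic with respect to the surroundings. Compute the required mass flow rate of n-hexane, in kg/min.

Heat released by hot stream: Q = 217 × 1.04 × (319 − 154) = 37237 kJ/min
Energy balance on cold side (adiabatic exchanger): Q = ṁ_c·Cp_c·(T_c,out − T_c,in)
ṁ_c = 37237 / [2.26 × (54.9 − -25.8)] = 204.17 kg/min

ṁ_c = 204 kg/min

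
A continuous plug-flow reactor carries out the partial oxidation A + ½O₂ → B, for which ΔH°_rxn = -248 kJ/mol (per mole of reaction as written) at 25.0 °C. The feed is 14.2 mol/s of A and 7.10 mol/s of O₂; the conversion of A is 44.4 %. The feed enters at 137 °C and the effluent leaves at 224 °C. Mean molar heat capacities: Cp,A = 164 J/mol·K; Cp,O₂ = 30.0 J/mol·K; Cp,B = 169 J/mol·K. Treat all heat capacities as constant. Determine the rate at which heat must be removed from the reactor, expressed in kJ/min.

Extent of reaction ξ = 0.444 × 14.2 = 6.3048 mol/s
Reaction term: ξ·ΔH°_rxn = 6.3048 × -248 = -1563.6 kJ/s
Sensible, feed 137→25 °C: -284.68 kJ/s
Outlet flows (mol/s): A 7.8952, O₂ 3.9476, B 6.3048
Sensible, products 25→224 °C: 493.27 kJ/s
Q = ΔH = -1355 kJ/s = -1355 kW
Heat removed = 81300 kJ/min

Q_out = 81300 kJ/min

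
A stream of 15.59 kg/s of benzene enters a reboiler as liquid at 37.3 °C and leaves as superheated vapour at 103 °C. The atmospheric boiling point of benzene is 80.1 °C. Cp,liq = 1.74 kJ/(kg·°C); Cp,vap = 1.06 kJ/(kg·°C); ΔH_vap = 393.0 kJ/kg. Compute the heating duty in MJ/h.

Q = 27600 MJ/h

liquid 37.3→80.1 °C: 74.472 kJ/kg
vaporisation at 80.1 °C: 393 kJ/kg
vapour 80.1→103 °C: 24.274 kJ/kg
Δh = 74.472 + 393 + 24.274 = 491.75 kJ/kg
Q = ṁ·Δh = 15.59 kg/s × 491.75 kJ/kg = 7666.3 kJ/s
|Q| = 7666.3 kW = 27599 MJ/h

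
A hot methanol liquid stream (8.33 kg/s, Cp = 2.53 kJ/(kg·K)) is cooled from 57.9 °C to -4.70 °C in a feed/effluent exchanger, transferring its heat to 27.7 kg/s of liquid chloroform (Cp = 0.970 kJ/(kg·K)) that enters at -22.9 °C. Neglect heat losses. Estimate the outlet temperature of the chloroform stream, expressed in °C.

Heat released by hot stream: Q = 8.33 × 2.53 × (57.9 − -4.70) = 1319.3 kJ/s
Energy balance on cold side (adiabatic exchanger): Q = ṁ_c·Cp_c·(T_c,out − T_c,in)
T_c,out = -22.9 + 1319.3/(27.7 × 0.970) = 26.201 °C

T_c,out = 26.2 °C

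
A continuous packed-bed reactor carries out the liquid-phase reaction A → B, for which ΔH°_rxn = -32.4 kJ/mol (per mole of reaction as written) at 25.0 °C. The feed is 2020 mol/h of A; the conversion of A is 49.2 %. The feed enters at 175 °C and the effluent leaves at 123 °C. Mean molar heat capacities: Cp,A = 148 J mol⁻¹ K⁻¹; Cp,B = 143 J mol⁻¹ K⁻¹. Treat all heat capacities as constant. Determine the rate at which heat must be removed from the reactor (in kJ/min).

Q_out = 804 kJ/min

Extent of reaction ξ = 0.492 × 2020 = 993.84 mol/h
Reaction term: ξ·ΔH°_rxn = 993.84 × -32.4 = -32200 kJ/h
Sensible, feed 175→25 °C: -44844 kJ/h
Outlet flows (mol/h): A 1026.2, B 993.84
Sensible, products 25→123 °C: 28811 kJ/h
Q = ΔH = -48233 kJ/h = -13.398 kW
Heat removed = 803.89 kJ/min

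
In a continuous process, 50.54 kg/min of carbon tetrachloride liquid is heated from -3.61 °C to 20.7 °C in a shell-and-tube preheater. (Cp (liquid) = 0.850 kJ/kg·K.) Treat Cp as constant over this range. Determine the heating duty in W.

Q = 17400 W

Q = ṁ·Cp·ΔT = 50.54 × 0.850 × (20.7 − -3.61) = 1044.3 kJ/min
Converting: 1044.3 / 60 s = 17.406 kW
Heating duty = 17406 W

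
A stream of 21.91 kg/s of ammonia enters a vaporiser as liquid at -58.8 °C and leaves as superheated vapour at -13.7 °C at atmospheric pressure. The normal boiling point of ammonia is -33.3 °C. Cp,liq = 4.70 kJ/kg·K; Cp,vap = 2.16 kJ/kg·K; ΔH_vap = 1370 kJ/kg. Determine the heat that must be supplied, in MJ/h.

liquid -58.8→-33.3 °C: 119.85 kJ/kg
vaporisation at -33.3 °C: 1370 kJ/kg
vapour -33.3→-13.7 °C: 42.336 kJ/kg
Δh = 119.85 + 1370 + 42.336 = 1532.2 kJ/kg
Q = ṁ·Δh = 21.91 kg/s × 1532.2 kJ/kg = 33570 kJ/s
|Q| = 33570 kW = 120850 MJ/h

Q = 121000 MJ/h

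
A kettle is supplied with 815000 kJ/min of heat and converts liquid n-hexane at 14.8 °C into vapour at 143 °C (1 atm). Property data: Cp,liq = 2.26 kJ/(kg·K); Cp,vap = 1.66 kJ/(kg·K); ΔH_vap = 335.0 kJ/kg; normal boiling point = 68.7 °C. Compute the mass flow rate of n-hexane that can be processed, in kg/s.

Δh = 2.26×(68.7−14.8) + 335.0 + 1.66×(143−68.7) = 580.15 kJ/kg
Q = 815000 kJ/min = 13583 kJ/s = 13583 kJ/s
ṁ = Q/Δh = 13583 / 580.15 = 23.413 kg/s

ṁ = 23.4 kg/s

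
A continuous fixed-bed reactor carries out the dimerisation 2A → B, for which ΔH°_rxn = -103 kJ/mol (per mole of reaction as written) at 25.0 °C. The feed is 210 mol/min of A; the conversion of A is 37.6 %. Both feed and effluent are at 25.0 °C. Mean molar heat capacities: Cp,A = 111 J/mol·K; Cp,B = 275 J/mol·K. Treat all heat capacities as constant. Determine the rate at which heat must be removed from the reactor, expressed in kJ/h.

Extent of reaction ξ = 0.376 × 210 / 2 = 39.48 mol/min
Reaction term: ξ·ΔH°_rxn = 39.48 × -103 = -4066.4 kJ/min
Q = ΔH = -4066.4 kJ/min = -67.774 kW
Heat removed = 243990 kJ/h

Q_out = 244000 kJ/h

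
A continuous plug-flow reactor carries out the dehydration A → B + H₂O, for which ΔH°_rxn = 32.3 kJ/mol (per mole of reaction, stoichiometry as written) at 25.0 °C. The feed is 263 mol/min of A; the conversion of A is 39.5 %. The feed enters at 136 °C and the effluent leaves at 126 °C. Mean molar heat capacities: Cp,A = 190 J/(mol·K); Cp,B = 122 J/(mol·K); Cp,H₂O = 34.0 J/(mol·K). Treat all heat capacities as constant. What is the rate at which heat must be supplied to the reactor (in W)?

Extent of reaction ξ = 0.395 × 263 = 103.89 mol/min
Reaction term: ξ·ΔH°_rxn = 103.89 × 32.3 = 3355.5 kJ/min
Sensible, feed 136→25 °C: -5546.7 kJ/min
Outlet flows (mol/min): A 159.12, B 103.89, H₂O 103.89
Sensible, products 25→126 °C: 4690.2 kJ/min
Q = ΔH = 2499 kJ/min = 41.651 kW
Heat supplied = 41651 W

Q_in = 41700 W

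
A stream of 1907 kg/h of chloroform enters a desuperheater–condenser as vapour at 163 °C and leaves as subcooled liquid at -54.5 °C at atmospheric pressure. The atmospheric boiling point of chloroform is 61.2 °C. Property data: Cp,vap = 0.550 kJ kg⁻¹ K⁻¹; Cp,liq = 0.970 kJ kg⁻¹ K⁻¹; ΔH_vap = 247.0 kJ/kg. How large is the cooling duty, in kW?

Q_c = 220 kW

vapour 163→61.2 °C: -55.99 kJ/kg
condensation at 61.2 °C: -247 kJ/kg
liquid 61.2→-54.5 °C: -112.23 kJ/kg
Δh = -55.99 + -247 + -112.23 = -415.22 kJ/kg
Q = ṁ·Δh = 1907 kg/h × -415.22 kJ/kg = -791820 kJ/h
|Q| = 219.95 kW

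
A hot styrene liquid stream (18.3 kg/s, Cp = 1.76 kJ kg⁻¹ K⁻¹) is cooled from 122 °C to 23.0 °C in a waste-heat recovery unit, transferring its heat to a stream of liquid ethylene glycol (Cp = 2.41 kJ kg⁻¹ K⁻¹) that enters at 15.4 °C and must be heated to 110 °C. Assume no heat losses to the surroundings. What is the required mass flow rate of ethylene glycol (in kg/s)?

ṁ_c = 14.0 kg/s

Heat released by hot stream: Q = 18.3 × 1.76 × (122 − 23.0) = 3188.6 kJ/s
Energy balance on cold side (adiabatic exchanger): Q = ṁ_c·Cp_c·(T_c,out − T_c,in)
ṁ_c = 3188.6 / [2.41 × (110 − 15.4)] = 13.986 kg/s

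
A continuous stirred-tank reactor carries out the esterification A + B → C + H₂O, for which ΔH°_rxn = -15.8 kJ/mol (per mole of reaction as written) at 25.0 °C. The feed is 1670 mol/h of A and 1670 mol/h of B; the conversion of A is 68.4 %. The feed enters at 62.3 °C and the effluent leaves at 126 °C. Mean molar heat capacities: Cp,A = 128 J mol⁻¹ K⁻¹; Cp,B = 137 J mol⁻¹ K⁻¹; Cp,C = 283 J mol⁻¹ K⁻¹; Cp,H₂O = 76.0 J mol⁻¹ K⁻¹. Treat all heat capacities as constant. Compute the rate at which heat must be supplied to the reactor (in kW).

Q_in = 5.83 kW

Extent of reaction ξ = 0.684 × 1670 = 1142.3 mol/h
Reaction term: ξ·ΔH°_rxn = 1142.3 × -15.8 = -18048 kJ/h
Sensible, feed 62.3→25 °C: -16507 kJ/h
Outlet flows (mol/h): A 527.72, B 527.72, C 1142.3, H₂O 1142.3
Sensible, products 25→126 °C: 55542 kJ/h
Q = ΔH = 20987 kJ/h = 5.8298 kW
Heat supplied = 5.8298 kW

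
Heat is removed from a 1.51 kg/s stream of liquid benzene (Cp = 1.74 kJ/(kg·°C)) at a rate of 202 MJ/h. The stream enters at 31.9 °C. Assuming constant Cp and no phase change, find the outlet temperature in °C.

Q = 202 MJ/h = 56.111 kJ/s
ΔT = Q/(ṁ·Cp) = 56.111/(1.51×1.74) = 21.356 K
T_out = 31.9 − 21.356 = 10.544 °C

T_out = 10.5 °C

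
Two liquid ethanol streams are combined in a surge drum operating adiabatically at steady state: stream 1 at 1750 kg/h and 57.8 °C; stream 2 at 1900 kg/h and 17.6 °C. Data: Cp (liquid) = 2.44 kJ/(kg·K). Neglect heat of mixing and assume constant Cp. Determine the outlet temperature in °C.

T_out = 36.9 °C

No heat crosses the boundary, so H_out = H_in.
Σ ṁᵢCp,ᵢTᵢ = 1750×2.44×57.8 + 1900×2.44×17.6 = 328400
Σ ṁᵢCp,ᵢ = 1750×2.44 + 1900×2.44 = 8906
T_out = 328400 / 8906 = 36.874 °C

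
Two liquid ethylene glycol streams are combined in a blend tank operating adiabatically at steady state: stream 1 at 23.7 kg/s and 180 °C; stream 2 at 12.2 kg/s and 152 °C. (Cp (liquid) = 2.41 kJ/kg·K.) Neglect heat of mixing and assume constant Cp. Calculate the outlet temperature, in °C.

T_out = 170 °C

Energy balance with Q = 0: Σ ṁᵢCp,ᵢ(T_out − Tᵢ) = 0
Σ ṁᵢCp,ᵢTᵢ = 23.7×2.41×180 + 12.2×2.41×152 = 14750
Σ ṁᵢCp,ᵢ = 23.7×2.41 + 12.2×2.41 = 86.519
T_out = 14750 / 86.519 = 170.48 °C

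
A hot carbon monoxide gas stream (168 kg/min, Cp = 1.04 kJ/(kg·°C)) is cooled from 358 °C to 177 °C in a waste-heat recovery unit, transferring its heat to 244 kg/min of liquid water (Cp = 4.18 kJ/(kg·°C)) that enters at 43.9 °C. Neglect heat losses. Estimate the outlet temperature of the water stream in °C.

T_c,out = 74.9 °C

Heat released by hot stream: Q = 168 × 1.04 × (358 − 177) = 31624 kJ/min
Energy balance on cold side (adiabatic exchanger): Q = ṁ_c·Cp_c·(T_c,out − T_c,in)
T_c,out = 43.9 + 31624/(244 × 4.18) = 74.907 °C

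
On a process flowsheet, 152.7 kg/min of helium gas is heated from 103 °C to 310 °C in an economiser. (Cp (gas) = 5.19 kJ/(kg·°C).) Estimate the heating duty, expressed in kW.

Q = 2730 kW

Q = ṁ·Cp·ΔT = 152.7 × 5.19 × (310 − 103) = 164050 kJ/min
Converting: 164050 / 60 s = 2734.2 kW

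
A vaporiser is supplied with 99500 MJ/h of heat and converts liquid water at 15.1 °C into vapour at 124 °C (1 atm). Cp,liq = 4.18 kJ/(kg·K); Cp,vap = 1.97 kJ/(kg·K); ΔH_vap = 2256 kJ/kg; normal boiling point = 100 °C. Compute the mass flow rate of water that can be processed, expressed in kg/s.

Δh = 4.18×(100−15.1) + 2256 + 1.97×(124−100) = 2658.2 kJ/kg
Q = 99500 MJ/h = 27639 kJ/s = 27639 kJ/s
ṁ = Q/Δh = 27639 / 2658.2 = 10.398 kg/s

ṁ = 10.4 kg/s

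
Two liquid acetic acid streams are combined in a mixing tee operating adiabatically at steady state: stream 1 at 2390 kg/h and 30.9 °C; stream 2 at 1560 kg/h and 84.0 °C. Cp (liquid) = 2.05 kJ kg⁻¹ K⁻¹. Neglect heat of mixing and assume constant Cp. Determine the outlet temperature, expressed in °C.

Adiabatic, steady state ⇒ Σ ṁᵢCp,ᵢ(T_out − Tᵢ) = 0
Σ ṁᵢCp,ᵢTᵢ = 2390×2.05×30.9 + 1560×2.05×84.0 = 420030
Σ ṁᵢCp,ᵢ = 2390×2.05 + 1560×2.05 = 8097.5
T_out = 420030 / 8097.5 = 51.871 °C

T_out = 51.9 °C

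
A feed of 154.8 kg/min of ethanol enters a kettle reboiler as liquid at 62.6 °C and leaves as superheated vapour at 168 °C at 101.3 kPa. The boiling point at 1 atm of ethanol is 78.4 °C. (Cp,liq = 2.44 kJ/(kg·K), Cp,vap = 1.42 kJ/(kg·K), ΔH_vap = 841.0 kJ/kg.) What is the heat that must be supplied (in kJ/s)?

liquid 62.6→78.4 °C: 38.552 kJ/kg
vaporisation at 78.4 °C: 841 kJ/kg
vapour 78.4→168 °C: 127.23 kJ/kg
Δh = 38.552 + 841 + 127.23 = 1006.8 kJ/kg
Q = ṁ·Δh = 154.8 kg/min × 1006.8 kJ/kg = 155850 kJ/min
|Q| = 2597.5 kW

Q = 2600 kJ/s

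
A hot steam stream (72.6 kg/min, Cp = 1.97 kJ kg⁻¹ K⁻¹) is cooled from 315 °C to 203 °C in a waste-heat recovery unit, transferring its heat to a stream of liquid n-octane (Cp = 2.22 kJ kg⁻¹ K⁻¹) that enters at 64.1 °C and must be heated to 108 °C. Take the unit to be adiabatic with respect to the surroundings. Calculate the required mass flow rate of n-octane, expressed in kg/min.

Heat released by hot stream: Q = 72.6 × 1.97 × (315 − 203) = 16018 kJ/min
Energy balance on cold side (adiabatic exchanger): Q = ṁ_c·Cp_c·(T_c,out − T_c,in)
ṁ_c = 16018 / [2.22 × (108 − 64.1)] = 164.36 kg/min

ṁ_c = 164 kg/min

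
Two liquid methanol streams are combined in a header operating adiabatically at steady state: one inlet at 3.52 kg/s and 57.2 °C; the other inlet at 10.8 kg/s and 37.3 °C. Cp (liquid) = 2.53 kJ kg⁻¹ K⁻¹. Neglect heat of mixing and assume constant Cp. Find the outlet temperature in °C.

T_out = 42.2 °C

No heat crosses the boundary, so H_out = H_in.
T_out = Σ ṁᵢCp,ᵢTᵢ / Σ ṁᵢCp,ᵢ
      = 1528.6 / 36.23 = 42.192 °C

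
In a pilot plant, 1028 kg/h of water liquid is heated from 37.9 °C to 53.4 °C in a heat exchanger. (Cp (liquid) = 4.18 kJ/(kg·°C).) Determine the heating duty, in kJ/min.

Q = ṁ·Cp·ΔT = 1028 × 4.18 × (53.4 − 37.9) = 66604 kJ/h
Converting: 66604 / 3600 s = 18.501 kW
Heating duty = 1110.1 kJ/min

Q = 1110 kJ/min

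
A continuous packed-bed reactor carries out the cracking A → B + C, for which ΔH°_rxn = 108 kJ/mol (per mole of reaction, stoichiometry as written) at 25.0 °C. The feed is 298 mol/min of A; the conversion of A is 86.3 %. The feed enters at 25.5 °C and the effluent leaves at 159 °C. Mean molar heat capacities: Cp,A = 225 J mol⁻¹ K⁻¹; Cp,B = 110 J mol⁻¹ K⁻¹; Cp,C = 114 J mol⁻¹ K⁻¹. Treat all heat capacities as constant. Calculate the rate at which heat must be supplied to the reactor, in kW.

Q_in = 612 kW

Extent of reaction ξ = 0.863 × 298 = 257.17 mol/min
Reaction term: ξ·ΔH°_rxn = 257.17 × 108 = 27775 kJ/min
Sensible, feed 25.5→25 °C: -33.525 kJ/min
Outlet flows (mol/min): A 40.826, B 257.17, C 257.17
Sensible, products 25→159 °C: 8950.2 kJ/min
Q = ΔH = 36692 kJ/min = 611.53 kW
Heat supplied = 611.53 kW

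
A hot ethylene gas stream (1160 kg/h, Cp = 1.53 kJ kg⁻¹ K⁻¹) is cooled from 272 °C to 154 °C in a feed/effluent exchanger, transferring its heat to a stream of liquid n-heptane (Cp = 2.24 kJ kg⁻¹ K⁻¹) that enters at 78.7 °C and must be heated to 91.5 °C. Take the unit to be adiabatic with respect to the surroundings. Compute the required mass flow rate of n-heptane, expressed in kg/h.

Heat released by hot stream: Q = 1160 × 1.53 × (272 − 154) = 209430 kJ/h
Energy balance on cold side (adiabatic exchanger): Q = ṁ_c·Cp_c·(T_c,out − T_c,in)
ṁ_c = 209430 / [2.24 × (91.5 − 78.7)] = 7304.2 kg/h

ṁ_c = 7300 kg/h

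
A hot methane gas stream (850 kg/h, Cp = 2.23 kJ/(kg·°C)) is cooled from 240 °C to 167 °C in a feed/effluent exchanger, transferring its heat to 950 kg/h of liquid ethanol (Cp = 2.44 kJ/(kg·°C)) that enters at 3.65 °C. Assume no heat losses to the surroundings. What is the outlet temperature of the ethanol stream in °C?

T_c,out = 63.3 °C

Heat released by hot stream: Q = 850 × 2.23 × (240 − 167) = 138370 kJ/h
Energy balance on cold side (adiabatic exchanger): Q = ṁ_c·Cp_c·(T_c,out − T_c,in)
T_c,out = 3.65 + 138370/(950 × 2.44) = 63.344 °C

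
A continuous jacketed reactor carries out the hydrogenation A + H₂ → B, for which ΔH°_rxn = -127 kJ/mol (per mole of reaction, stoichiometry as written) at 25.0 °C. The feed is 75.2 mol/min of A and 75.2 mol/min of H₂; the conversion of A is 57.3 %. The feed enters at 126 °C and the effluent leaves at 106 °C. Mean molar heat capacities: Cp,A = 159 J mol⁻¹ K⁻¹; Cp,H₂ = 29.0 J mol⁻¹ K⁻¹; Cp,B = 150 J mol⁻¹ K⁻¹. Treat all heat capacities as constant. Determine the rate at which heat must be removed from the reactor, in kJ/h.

Q_out = 353000 kJ/h

Extent of reaction ξ = 0.573 × 75.2 = 43.09 mol/min
Reaction term: ξ·ΔH°_rxn = 43.09 × -127 = -5472.4 kJ/min
Sensible, feed 126→25 °C: -1427.9 kJ/min
Outlet flows (mol/min): A 32.11, H₂ 32.11, B 43.09
Sensible, products 25→106 °C: 1012.5 kJ/min
Q = ΔH = -5887.8 kJ/min = -98.129 kW
Heat removed = 353270 kJ/h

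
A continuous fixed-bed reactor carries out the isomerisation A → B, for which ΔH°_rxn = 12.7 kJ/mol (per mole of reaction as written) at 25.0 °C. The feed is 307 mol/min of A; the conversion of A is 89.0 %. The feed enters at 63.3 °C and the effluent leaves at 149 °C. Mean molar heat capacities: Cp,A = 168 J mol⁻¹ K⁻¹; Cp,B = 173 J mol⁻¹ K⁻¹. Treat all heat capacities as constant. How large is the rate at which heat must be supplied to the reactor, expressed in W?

Q_in = 134000 W

Extent of reaction ξ = 0.890 × 307 = 273.23 mol/min
Reaction term: ξ·ΔH°_rxn = 273.23 × 12.7 = 3470 kJ/min
Sensible, feed 63.3→25 °C: -1975.4 kJ/min
Outlet flows (mol/min): A 33.77, B 273.23
Sensible, products 25→149 °C: 6564.8 kJ/min
Q = ΔH = 8059.5 kJ/min = 134.32 kW
Heat supplied = 134320 W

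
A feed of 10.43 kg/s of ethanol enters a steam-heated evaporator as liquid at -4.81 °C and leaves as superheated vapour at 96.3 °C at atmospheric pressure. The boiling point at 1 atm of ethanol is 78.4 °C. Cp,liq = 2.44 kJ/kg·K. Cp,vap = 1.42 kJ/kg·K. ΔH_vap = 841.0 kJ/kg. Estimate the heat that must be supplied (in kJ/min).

Q = 669000 kJ/min

liquid -4.81→78.4 °C: 203.03 kJ/kg
vaporisation at 78.4 °C: 841 kJ/kg
vapour 78.4→96.3 °C: 25.418 kJ/kg
Δh = 203.03 + 841 + 25.418 = 1069.5 kJ/kg
Q = ṁ·Δh = 10.43 kg/s × 1069.5 kJ/kg = 11154 kJ/s
|Q| = 11154 kW = 669260 kJ/min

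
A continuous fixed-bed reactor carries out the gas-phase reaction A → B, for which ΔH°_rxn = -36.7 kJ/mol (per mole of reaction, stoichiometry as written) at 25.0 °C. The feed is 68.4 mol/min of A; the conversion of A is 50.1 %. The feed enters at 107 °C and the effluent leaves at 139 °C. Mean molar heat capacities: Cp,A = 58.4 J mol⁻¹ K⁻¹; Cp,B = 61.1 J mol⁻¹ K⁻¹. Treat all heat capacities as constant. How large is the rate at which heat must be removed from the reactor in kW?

Q_out = 18.7 kW

Extent of reaction ξ = 0.501 × 68.4 = 34.268 mol/min
Reaction term: ξ·ΔH°_rxn = 34.268 × -36.7 = -1257.7 kJ/min
Sensible, feed 107→25 °C: -327.55 kJ/min
Outlet flows (mol/min): A 34.132, B 34.268
Sensible, products 25→139 °C: 465.93 kJ/min
Q = ΔH = -1119.3 kJ/min = -18.655 kW
Heat removed = 18.655 kW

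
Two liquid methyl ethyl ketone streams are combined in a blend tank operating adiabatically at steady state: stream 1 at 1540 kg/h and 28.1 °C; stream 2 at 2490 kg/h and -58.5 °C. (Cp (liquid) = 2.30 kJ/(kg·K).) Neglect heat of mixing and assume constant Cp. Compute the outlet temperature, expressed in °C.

Energy balance with Q = 0: Σ ṁᵢCp,ᵢ(T_out − Tᵢ) = 0
Σ ṁᵢCp,ᵢTᵢ = 1540×2.30×28.1 + 2490×2.30×-58.5 = -235500
Σ ṁᵢCp,ᵢ = 1540×2.30 + 2490×2.30 = 9269
T_out = -235500 / 9269 = -25.407 °C

T_out = -25.4 °C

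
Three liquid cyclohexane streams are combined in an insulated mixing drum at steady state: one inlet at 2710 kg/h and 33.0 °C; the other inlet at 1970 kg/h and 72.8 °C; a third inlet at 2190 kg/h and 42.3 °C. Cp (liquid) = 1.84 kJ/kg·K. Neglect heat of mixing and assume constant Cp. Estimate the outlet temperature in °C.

Adiabatic, steady state ⇒ Σ ṁᵢCp,ᵢ(T_out − Tᵢ) = 0
T_out = Σ ṁᵢCp,ᵢTᵢ / Σ ṁᵢCp,ᵢ
      = 598890 / 12641 = 47.377 °C

T_out = 47.4 °C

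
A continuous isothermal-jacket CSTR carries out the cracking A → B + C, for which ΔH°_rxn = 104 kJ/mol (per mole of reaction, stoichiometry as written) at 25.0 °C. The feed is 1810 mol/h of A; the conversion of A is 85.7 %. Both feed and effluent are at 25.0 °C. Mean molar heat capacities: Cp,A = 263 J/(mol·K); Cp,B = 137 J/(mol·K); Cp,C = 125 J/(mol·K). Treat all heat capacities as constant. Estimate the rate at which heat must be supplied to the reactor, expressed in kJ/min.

Extent of reaction ξ = 0.857 × 1810 = 1551.2 mol/h
Reaction term: ξ·ΔH°_rxn = 1551.2 × 104 = 161320 kJ/h
Q = ΔH = 161320 kJ/h = 44.812 kW
Heat supplied = 2688.7 kJ/min

Q_in = 2690 kJ/min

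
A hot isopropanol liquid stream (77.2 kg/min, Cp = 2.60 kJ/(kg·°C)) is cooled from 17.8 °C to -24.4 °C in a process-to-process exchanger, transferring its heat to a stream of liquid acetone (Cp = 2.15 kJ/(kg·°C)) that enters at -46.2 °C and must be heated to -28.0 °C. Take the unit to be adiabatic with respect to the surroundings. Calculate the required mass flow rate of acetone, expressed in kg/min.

ṁ_c = 216 kg/min

Heat released by hot stream: Q = 77.2 × 2.60 × (17.8 − -24.4) = 8470.4 kJ/min
Energy balance on cold side (adiabatic exchanger): Q = ṁ_c·Cp_c·(T_c,out − T_c,in)
ṁ_c = 8470.4 / [2.15 × (-28.0 − -46.2)] = 216.47 kg/min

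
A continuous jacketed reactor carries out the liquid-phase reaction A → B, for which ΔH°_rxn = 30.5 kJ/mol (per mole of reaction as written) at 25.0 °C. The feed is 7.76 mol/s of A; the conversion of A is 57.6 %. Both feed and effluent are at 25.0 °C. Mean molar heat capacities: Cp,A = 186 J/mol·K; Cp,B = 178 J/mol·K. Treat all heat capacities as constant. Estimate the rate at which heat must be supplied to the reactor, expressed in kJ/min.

Q_in = 8180 kJ/min

Extent of reaction ξ = 0.576 × 7.76 = 4.4698 mol/s
Reaction term: ξ·ΔH°_rxn = 4.4698 × 30.5 = 136.33 kJ/s
Q = ΔH = 136.33 kJ/s = 136.33 kW
Heat supplied = 8179.7 kJ/min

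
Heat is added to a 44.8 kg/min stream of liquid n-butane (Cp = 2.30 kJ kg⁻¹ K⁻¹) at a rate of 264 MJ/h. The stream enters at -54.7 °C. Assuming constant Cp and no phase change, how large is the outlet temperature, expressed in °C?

T_out = -12.0 °C

Q = 264 MJ/h = 4400 kJ/min
ΔT = Q/(ṁ·Cp) = 4400/(44.8×2.30) = 42.702 K
T_out = -54.7 + 42.702 = -11.998 °C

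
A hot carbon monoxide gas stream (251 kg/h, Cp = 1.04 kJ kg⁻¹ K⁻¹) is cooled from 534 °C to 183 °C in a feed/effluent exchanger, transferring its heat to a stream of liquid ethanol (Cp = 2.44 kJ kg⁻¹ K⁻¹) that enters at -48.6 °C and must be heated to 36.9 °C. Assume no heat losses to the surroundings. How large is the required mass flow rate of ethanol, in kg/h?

ṁ_c = 439 kg/h

Heat released by hot stream: Q = 251 × 1.04 × (534 − 183) = 91625 kJ/h
Energy balance on cold side (adiabatic exchanger): Q = ṁ_c·Cp_c·(T_c,out − T_c,in)
ṁ_c = 91625 / [2.44 × (36.9 − -48.6)] = 439.2 kg/h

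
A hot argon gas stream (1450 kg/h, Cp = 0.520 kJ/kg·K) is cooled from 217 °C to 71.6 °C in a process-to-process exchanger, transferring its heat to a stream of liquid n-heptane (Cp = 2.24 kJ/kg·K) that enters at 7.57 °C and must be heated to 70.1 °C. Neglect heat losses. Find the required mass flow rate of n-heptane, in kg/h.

Heat released by hot stream: Q = 1450 × 0.520 × (217 − 71.6) = 109630 kJ/h
Energy balance on cold side (adiabatic exchanger): Q = ṁ_c·Cp_c·(T_c,out − T_c,in)
ṁ_c = 109630 / [2.24 × (70.1 − 7.57)] = 782.71 kg/h

ṁ_c = 783 kg/h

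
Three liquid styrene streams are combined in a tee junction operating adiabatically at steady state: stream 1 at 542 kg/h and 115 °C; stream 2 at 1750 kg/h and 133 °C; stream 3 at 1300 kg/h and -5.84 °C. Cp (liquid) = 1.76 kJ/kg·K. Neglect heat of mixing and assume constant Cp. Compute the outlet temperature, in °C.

Adiabatic, steady state ⇒ Σ ṁᵢCp,ᵢ(T_out − Tᵢ) = 0
Σ ṁᵢCp,ᵢTᵢ = 542×1.76×115 + 1750×1.76×133 + 1300×1.76×-5.84 = 505980
Σ ṁᵢCp,ᵢ = 542×1.76 + 1750×1.76 + 1300×1.76 = 6321.9
T_out = 505980 / 6321.9 = 80.036 °C

T_out = 80.0 °C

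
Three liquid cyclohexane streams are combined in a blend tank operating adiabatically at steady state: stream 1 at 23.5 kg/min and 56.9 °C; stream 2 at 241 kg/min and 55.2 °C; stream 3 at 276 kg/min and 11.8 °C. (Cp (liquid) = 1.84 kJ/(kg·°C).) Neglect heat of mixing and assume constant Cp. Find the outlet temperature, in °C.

T_out = 33.1 °C

Energy balance with Q = 0: Σ ṁᵢCp,ᵢ(T_out − Tᵢ) = 0
T_out = Σ ṁᵢCp,ᵢTᵢ / Σ ṁᵢCp,ᵢ
      = 32931 / 994.52 = 33.112 °C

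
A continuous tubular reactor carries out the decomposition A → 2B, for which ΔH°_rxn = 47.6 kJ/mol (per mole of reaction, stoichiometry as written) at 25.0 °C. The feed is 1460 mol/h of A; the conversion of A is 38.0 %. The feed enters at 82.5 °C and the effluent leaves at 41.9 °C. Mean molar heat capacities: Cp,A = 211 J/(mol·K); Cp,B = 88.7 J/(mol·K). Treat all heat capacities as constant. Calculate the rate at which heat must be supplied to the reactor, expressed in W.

Extent of reaction ξ = 0.380 × 1460 = 554.8 mol/h
Reaction term: ξ·ΔH°_rxn = 554.8 × 47.6 = 26408 kJ/h
Sensible, feed 82.5→25 °C: -17713 kJ/h
Outlet flows (mol/h): A 905.2, B 1109.6
Sensible, products 25→41.9 °C: 4891.2 kJ/h
Q = ΔH = 13586 kJ/h = 3.7739 kW
Heat supplied = 3773.9 W

Q_in = 3770 W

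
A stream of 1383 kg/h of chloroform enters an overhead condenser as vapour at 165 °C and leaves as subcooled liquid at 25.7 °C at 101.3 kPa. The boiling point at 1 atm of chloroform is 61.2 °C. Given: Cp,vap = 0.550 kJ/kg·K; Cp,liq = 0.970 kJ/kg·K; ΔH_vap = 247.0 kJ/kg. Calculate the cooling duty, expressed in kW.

vapour 165→61.2 °C: -57.09 kJ/kg
condensation at 61.2 °C: -247 kJ/kg
liquid 61.2→25.7 °C: -34.435 kJ/kg
Δh = -57.09 + -247 + -34.435 = -338.52 kJ/kg
Q = ṁ·Δh = 1383 kg/h × -338.52 kJ/kg = -468180 kJ/h
|Q| = 130.05 kW

Q_c = 130 kW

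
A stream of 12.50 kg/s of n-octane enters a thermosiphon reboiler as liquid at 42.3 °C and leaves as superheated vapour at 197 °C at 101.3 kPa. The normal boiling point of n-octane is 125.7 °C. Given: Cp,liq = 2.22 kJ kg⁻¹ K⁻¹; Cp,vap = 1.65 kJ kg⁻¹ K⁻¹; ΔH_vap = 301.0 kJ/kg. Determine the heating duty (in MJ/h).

liquid 42.3→125.7 °C: 185.15 kJ/kg
vaporisation at 125.7 °C: 301 kJ/kg
vapour 125.7→197 °C: 117.64 kJ/kg
Δh = 185.15 + 301 + 117.64 = 603.79 kJ/kg
Q = ṁ·Δh = 12.50 kg/s × 603.79 kJ/kg = 7547.4 kJ/s
|Q| = 7547.4 kW = 27171 MJ/h

Q = 27200 MJ/h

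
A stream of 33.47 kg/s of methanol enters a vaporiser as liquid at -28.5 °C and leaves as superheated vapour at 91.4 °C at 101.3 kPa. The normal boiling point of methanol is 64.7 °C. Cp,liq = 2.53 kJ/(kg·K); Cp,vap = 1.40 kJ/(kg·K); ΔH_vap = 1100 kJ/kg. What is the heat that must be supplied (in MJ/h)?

Q = 165000 MJ/h

liquid -28.5→64.7 °C: 235.8 kJ/kg
vaporisation at 64.7 °C: 1100 kJ/kg
vapour 64.7→91.4 °C: 37.38 kJ/kg
Δh = 235.8 + 1100 + 37.38 = 1373.2 kJ/kg
Q = ṁ·Δh = 33.47 kg/s × 1373.2 kJ/kg = 45960 kJ/s
|Q| = 45960 kW = 165460 MJ/h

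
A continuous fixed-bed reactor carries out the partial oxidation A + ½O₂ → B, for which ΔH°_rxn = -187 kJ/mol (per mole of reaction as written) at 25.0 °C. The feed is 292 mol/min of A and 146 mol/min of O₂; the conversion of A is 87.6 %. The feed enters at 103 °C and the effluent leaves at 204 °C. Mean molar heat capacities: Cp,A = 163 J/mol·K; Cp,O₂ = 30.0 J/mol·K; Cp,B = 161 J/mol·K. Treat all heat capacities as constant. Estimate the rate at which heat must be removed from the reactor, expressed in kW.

Extent of reaction ξ = 0.876 × 292 = 255.79 mol/min
Reaction term: ξ·ΔH°_rxn = 255.79 × -187 = -47833 kJ/min
Sensible, feed 103→25 °C: -4054.1 kJ/min
Outlet flows (mol/min): A 36.208, O₂ 18.104, B 255.79
Sensible, products 25→204 °C: 8525.3 kJ/min
Q = ΔH = -43362 kJ/min = -722.7 kW
Heat removed = 722.7 kW

Q_out = 723 kW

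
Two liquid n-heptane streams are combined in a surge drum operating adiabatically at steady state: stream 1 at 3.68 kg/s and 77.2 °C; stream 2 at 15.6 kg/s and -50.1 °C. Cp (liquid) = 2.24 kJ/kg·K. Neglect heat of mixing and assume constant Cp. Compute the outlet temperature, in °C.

T_out = -25.8 °C

Energy balance with Q = 0: Σ ṁᵢCp,ᵢ(T_out − Tᵢ) = 0
Σ ṁᵢCp,ᵢTᵢ = 3.68×2.24×77.2 + 15.6×2.24×-50.1 = -1114.3
Σ ṁᵢCp,ᵢ = 3.68×2.24 + 15.6×2.24 = 43.187
T_out = -1114.3 / 43.187 = -25.802 °C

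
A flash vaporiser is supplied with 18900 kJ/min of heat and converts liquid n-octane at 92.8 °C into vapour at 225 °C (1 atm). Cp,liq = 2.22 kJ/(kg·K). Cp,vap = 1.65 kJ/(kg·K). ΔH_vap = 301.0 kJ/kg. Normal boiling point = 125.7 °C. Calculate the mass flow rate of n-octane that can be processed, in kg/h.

ṁ = 2110 kg/h

Δh = 2.22×(125.7−92.8) + 301.0 + 1.65×(225−125.7) = 537.88 kJ/kg
Q = 18900 kJ/min = 315 kJ/s = 1.134e+06 kJ/h
ṁ = Q/Δh = 1.134e+06 / 537.88 = 2108.3 kg/h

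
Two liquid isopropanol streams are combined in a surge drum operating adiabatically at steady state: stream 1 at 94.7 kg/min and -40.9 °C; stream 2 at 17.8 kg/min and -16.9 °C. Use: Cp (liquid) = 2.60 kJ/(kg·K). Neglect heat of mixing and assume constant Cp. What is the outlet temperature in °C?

Energy balance with Q = 0: Σ ṁᵢCp,ᵢ(T_out − Tᵢ) = 0
T_out = Σ ṁᵢCp,ᵢTᵢ / Σ ṁᵢCp,ᵢ
      = -10853 / 292.5 = -37.103 °C

T_out = -37.1 °C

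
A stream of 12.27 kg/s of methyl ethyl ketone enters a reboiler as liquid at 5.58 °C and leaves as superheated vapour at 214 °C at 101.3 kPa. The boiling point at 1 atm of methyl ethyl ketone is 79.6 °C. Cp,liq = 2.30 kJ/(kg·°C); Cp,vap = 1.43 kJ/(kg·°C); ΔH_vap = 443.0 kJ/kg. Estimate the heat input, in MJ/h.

liquid 5.58→79.6 °C: 170.25 kJ/kg
vaporisation at 79.6 °C: 443 kJ/kg
vapour 79.6→214 °C: 192.19 kJ/kg
Δh = 170.25 + 443 + 192.19 = 805.44 kJ/kg
Q = ṁ·Δh = 12.27 kg/s × 805.44 kJ/kg = 9882.7 kJ/s
|Q| = 9882.7 kW = 35578 MJ/h

Q = 35600 MJ/h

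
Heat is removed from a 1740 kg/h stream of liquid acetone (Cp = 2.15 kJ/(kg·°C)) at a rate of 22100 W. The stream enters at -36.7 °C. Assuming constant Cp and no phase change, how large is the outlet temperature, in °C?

Q = 22100 W = 79560 kJ/h
ΔT = Q/(ṁ·Cp) = 79560/(1740×2.15) = 21.267 K
T_out = -36.7 − 21.267 = -57.967 °C

T_out = -58.0 °C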